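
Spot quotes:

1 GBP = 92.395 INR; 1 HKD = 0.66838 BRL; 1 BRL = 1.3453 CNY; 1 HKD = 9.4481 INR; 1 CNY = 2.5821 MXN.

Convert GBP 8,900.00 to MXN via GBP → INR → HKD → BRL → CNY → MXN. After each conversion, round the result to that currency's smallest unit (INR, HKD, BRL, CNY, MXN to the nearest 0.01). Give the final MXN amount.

MXN 202,073.62

GBP 8,900.00 × 92.395 = INR 822,315.50
INR 822,315.50 ÷ 9.4481 = HKD 87,035.01
HKD 87,035.01 × 0.66838 = BRL 58,172.46
BRL 58,172.46 × 1.3453 = CNY 78,259.41
CNY 78,259.41 × 2.5821 = MXN 202,073.62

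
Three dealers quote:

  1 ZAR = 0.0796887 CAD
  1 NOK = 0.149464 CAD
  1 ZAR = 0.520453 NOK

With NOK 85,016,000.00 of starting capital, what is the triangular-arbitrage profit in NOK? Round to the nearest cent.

Profitable loop is NOK → ZAR → CAD → NOK:
NOK 85,016,000.00 ÷ 0.520453 = ZAR 163,350,004.71
ZAR 163,350,004.71 × 0.0796887 = CAD 13,017,149.52
CAD 13,017,149.52 ÷ 0.149464 = NOK 87,092,206.28
Profit = NOK 87,092,206.28 − NOK 85,016,000.00

Profit: NOK 2,076,206.28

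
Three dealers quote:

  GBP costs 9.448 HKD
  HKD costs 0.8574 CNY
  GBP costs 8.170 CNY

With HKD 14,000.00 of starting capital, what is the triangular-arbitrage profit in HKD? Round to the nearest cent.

Profit: HKD 119.74

Profitable loop is HKD → GBP → CNY → HKD:
HKD 14,000.00 ÷ 9.448 = GBP 1,481.80
GBP 1,481.80 × 8.170 = CNY 12,106.27
CNY 12,106.27 ÷ 0.8574 = HKD 14,119.74
Profit = HKD 14,119.74 − HKD 14,000.00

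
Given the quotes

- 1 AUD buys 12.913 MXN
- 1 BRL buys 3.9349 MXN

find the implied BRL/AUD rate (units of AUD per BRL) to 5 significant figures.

BRL/AUD = 0.30472

1 BRL × 3.9349 = 3.9349 MXN
3.9349 MXN ÷ 12.913 = 0.304724 AUD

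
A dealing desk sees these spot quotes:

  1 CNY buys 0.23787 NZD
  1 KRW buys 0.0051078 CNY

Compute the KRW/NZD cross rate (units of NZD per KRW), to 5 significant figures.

1 KRW × 0.0051078 = 0.0051078 CNY
0.0051078 CNY × 0.23787 = 0.00121499 NZD

KRW/NZD = 0.0012150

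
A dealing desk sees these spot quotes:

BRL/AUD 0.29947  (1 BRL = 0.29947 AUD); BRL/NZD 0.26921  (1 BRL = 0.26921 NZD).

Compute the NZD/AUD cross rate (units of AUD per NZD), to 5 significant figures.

1 NZD ÷ 0.26921 = 3.71457 BRL
3.71457 BRL × 0.29947 = 1.1124 AUD

NZD/AUD = 1.1124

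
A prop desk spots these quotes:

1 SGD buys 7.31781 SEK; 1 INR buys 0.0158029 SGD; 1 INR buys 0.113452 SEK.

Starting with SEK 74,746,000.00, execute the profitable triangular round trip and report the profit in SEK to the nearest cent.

Profit: SEK 1,443,254.03

Profitable loop is SEK → INR → SGD → SEK:
SEK 74,746,000.00 ÷ 0.113452 = INR 658,833,691.78
INR 658,833,691.78 × 0.0158029 = SGD 10,411,482.95
SGD 10,411,482.95 × 7.31781 = SEK 76,189,254.03
Profit = SEK 76,189,254.03 − SEK 74,746,000.00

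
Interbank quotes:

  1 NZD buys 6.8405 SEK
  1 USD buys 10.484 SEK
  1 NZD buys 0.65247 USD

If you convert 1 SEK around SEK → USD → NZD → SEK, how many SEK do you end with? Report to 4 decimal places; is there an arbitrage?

Around SEK → USD → NZD → SEK: 1 ÷ 10.484 ÷ 0.65247 × 6.8405 = 1.000001
Product ≈ 1 (deviation 0.000%, within rounding noise).

1.0000 (no arbitrage)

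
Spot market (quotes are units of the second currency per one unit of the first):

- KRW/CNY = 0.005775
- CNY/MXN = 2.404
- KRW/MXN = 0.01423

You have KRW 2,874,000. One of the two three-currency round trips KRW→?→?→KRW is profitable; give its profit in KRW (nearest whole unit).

Profitable loop is KRW → MXN → CNY → KRW:
KRW 2,874,000 × 0.01423 = MXN 40,897.02
MXN 40,897.02 ÷ 2.404 = CNY 17,012.07
CNY 17,012.07 ÷ 0.005775 = KRW 2,945,813
Profit = KRW 2,945,813 − KRW 2,874,000

Profit: KRW 71,813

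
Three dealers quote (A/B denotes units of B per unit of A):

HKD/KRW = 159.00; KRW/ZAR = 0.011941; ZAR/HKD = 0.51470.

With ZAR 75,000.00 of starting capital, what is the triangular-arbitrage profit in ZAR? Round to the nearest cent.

Profitable loop is ZAR → KRW → HKD → ZAR:
ZAR 75,000.00 ÷ 0.011941 = KRW 6,280,881
KRW 6,280,881 ÷ 159.00 = HKD 39,502.40
HKD 39,502.40 ÷ 0.51470 = ZAR 76,748.39
Profit = ZAR 76,748.39 − ZAR 75,000.00

Profit: ZAR 1,748.39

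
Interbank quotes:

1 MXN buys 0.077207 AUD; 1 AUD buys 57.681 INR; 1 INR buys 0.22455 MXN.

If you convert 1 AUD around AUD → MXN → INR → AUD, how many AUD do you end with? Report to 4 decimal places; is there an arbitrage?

1.0000 (no arbitrage)

Around AUD → MXN → INR → AUD: 1 ÷ 0.077207 ÷ 0.22455 ÷ 57.681 = 0.999994
Product ≈ 1 (deviation 0.001%, within rounding noise).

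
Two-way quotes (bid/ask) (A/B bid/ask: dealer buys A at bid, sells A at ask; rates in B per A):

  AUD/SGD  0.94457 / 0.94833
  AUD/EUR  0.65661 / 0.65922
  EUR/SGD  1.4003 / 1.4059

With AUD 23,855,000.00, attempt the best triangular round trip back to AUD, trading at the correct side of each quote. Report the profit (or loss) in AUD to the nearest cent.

Net profit: AUD 457,452.11

Best loop AUD → SGD → EUR → AUD:
AUD 23,855,000.00 × 0.94457 (sell AUD at bid) = SGD 22,532,717.35
SGD 22,532,717.35 ÷ 1.4059 (buy EUR at ask) = EUR 16,027,254.68
EUR 16,027,254.68 ÷ 0.65922 (buy AUD at ask) = AUD 24,312,452.11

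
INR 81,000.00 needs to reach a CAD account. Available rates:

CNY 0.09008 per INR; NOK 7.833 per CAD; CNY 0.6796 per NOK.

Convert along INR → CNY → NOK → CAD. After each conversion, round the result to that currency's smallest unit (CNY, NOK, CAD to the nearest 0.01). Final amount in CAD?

INR 81,000.00 × 0.09008 = CNY 7,296.48
CNY 7,296.48 ÷ 0.6796 = NOK 10,736.43
NOK 10,736.43 ÷ 7.833 = CAD 1,370.67

CAD 1,370.67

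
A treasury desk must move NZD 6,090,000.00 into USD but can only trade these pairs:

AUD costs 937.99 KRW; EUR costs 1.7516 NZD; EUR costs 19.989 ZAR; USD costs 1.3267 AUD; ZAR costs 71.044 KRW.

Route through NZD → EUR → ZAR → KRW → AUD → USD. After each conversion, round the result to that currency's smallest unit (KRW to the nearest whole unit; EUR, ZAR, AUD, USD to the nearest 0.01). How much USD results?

NZD 6,090,000.00 ÷ 1.7516 = EUR 3,476,821.19
EUR 3,476,821.19 × 19.989 = ZAR 69,498,178.77
ZAR 69,498,178.77 × 71.044 = KRW 4,937,428,613
KRW 4,937,428,613 ÷ 937.99 = AUD 5,263,839.29
AUD 5,263,839.29 ÷ 1.3267 = USD 3,967,618.37

USD 3,967,618.37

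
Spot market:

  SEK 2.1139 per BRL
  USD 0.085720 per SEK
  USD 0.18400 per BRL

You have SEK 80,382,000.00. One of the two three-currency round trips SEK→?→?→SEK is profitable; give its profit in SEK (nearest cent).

Profit: SEK 1,240,525.76

Profitable loop is SEK → BRL → USD → SEK:
SEK 80,382,000.00 ÷ 2.1139 = BRL 38,025,450.59
BRL 38,025,450.59 × 0.18400 = USD 6,996,682.91
USD 6,996,682.91 ÷ 0.085720 = SEK 81,622,525.76
Profit = SEK 81,622,525.76 − SEK 80,382,000.00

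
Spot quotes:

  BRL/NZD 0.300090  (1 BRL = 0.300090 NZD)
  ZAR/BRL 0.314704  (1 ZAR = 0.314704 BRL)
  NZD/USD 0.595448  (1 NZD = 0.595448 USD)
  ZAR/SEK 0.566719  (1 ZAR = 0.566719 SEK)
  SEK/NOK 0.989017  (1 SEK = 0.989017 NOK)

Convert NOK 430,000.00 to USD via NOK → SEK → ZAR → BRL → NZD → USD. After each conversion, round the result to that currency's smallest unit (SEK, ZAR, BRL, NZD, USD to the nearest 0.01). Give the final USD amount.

USD 43,141.43

NOK 430,000.00 ÷ 0.989017 = SEK 434,775.14
SEK 434,775.14 ÷ 0.566719 = ZAR 767,179.40
ZAR 767,179.40 × 0.314704 = BRL 241,434.43
BRL 241,434.43 × 0.300090 = NZD 72,452.06
NZD 72,452.06 × 0.595448 = USD 43,141.43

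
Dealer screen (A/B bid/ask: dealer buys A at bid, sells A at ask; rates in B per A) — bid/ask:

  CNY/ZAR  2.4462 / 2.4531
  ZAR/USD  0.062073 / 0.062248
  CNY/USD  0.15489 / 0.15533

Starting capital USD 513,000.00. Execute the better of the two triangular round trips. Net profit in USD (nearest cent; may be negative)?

Best loop USD → ZAR → CNY → USD:
USD 513,000.00 ÷ 0.062248 (buy ZAR at ask) = ZAR 8,241,228.63
ZAR 8,241,228.63 ÷ 2.4531 (buy CNY at ask) = CNY 3,359,515.97
CNY 3,359,515.97 × 0.15489 (sell CNY at bid) = USD 520,355.43

Net profit: USD 7,355.43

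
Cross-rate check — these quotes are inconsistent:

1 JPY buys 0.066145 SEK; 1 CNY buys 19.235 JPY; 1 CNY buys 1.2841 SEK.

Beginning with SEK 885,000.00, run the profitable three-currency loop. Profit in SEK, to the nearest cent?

Profitable loop is SEK → JPY → CNY → SEK:
SEK 885,000.00 ÷ 0.066145 = JPY 13,379,696
JPY 13,379,696 ÷ 19.235 = CNY 695,591.17
CNY 695,591.17 × 1.2841 = SEK 893,208.62
Profit = SEK 893,208.62 − SEK 885,000.00

Profit: SEK 8,208.62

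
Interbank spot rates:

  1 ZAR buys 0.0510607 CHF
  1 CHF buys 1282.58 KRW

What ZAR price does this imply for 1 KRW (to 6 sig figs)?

1 KRW ÷ 1282.58 = 0.000779678 CHF
0.000779678 CHF ÷ 0.0510607 = 0.0152696 ZAR

KRW/ZAR = 0.0152696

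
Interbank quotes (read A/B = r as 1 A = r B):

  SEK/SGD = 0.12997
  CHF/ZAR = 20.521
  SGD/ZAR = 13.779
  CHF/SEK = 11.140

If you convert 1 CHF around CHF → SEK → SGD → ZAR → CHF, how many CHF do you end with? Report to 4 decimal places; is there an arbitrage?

0.9722 (arbitrage exists)

Around CHF → SEK → SGD → ZAR → CHF: 1 × 11.140 × 0.12997 × 13.779 ÷ 20.521 = 0.972182
Product < 1; profitable direction is CHF → ZAR → SGD → SEK → CHF.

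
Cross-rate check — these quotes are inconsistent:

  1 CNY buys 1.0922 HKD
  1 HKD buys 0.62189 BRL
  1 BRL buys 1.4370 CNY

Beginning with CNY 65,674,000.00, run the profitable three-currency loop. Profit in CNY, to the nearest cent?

Profit: CNY 1,611,418.02

Profitable loop is CNY → BRL → HKD → CNY:
CNY 65,674,000.00 ÷ 1.4370 = BRL 45,702,157.27
BRL 45,702,157.27 ÷ 0.62189 = HKD 73,489,133.56
HKD 73,489,133.56 ÷ 1.0922 = CNY 67,285,418.02
Profit = CNY 67,285,418.02 − CNY 65,674,000.00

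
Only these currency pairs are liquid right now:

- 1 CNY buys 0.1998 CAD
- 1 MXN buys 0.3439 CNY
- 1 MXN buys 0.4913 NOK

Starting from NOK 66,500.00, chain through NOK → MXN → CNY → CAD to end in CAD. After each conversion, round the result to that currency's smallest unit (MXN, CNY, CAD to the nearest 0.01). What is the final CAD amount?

NOK 66,500.00 ÷ 0.4913 = MXN 135,355.18
MXN 135,355.18 × 0.3439 = CNY 46,548.65
CNY 46,548.65 × 0.1998 = CAD 9,300.42

CAD 9,300.42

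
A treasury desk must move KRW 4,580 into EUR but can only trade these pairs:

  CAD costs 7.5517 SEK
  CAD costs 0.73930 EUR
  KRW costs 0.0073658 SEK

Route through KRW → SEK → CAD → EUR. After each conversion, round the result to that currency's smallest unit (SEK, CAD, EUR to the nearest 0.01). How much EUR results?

EUR 3.30

KRW 4,580 × 0.0073658 = SEK 33.74
SEK 33.74 ÷ 7.5517 = CAD 4.47
CAD 4.47 × 0.73930 = EUR 3.30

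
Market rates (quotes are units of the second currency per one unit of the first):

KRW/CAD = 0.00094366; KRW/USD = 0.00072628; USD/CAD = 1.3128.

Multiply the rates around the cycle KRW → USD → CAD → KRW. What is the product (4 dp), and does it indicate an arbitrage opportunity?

1.0104 (arbitrage exists)

Around KRW → USD → CAD → KRW: 1 × 0.00072628 × 1.3128 ÷ 0.00094366 = 1.010386
Product > 1; profitable direction is KRW → USD → CAD → KRW.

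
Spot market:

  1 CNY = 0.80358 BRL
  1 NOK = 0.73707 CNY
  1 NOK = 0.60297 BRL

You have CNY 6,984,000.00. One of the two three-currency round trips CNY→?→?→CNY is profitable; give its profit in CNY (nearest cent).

Profitable loop is CNY → NOK → BRL → CNY:
CNY 6,984,000.00 ÷ 0.73707 = NOK 9,475,355.12
NOK 9,475,355.12 × 0.60297 = BRL 5,713,354.88
BRL 5,713,354.88 ÷ 0.80358 = CNY 7,109,876.90
Profit = CNY 7,109,876.90 − CNY 6,984,000.00

Profit: CNY 125,876.90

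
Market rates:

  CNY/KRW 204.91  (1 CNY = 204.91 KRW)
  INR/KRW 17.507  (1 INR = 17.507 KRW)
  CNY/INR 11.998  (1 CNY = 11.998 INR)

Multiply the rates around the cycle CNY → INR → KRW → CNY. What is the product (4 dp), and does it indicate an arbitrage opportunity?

Around CNY → INR → KRW → CNY: 1 × 11.998 × 17.507 ÷ 204.91 = 1.025079
Product > 1; profitable direction is CNY → INR → KRW → CNY.

1.0251 (arbitrage exists)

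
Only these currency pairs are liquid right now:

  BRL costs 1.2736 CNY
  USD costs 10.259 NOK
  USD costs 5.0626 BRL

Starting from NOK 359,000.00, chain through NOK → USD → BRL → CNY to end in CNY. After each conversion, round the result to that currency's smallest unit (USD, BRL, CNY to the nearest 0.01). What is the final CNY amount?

NOK 359,000.00 ÷ 10.259 = USD 34,993.66
USD 34,993.66 × 5.0626 = BRL 177,158.90
BRL 177,158.90 × 1.2736 = CNY 225,629.58

CNY 225,629.58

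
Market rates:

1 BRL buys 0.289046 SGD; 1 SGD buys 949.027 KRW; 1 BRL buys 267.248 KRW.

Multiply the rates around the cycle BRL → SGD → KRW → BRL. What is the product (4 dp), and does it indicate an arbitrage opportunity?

Around BRL → SGD → KRW → BRL: 1 × 0.289046 × 949.027 ÷ 267.248 = 1.026434
Product > 1; profitable direction is BRL → SGD → KRW → BRL.

1.0264 (arbitrage exists)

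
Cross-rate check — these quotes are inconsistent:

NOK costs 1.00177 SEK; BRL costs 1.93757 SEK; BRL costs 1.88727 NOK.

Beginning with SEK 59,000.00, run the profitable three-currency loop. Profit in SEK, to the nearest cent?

Profit: SEK 1,465.46

Profitable loop is SEK → NOK → BRL → SEK:
SEK 59,000.00 ÷ 1.00177 = NOK 58,895.75
NOK 58,895.75 ÷ 1.88727 = BRL 31,206.85
BRL 31,206.85 × 1.93757 = SEK 60,465.46
Profit = SEK 60,465.46 − SEK 59,000.00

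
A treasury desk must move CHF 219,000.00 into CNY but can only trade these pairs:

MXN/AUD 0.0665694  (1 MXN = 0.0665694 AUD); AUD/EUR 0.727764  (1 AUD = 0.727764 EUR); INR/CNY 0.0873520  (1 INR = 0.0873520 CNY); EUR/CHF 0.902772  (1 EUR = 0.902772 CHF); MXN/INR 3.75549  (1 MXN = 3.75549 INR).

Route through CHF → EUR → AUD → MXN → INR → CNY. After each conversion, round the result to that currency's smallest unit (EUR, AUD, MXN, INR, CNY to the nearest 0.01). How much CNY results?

CHF 219,000.00 ÷ 0.902772 = EUR 242,586.17
EUR 242,586.17 ÷ 0.727764 = AUD 333,330.82
AUD 333,330.82 ÷ 0.0665694 = MXN 5,007,267.90
MXN 5,007,267.90 × 3.75549 = INR 18,804,744.53
INR 18,804,744.53 × 0.0873520 = CNY 1,642,632.04

CNY 1,642,632.04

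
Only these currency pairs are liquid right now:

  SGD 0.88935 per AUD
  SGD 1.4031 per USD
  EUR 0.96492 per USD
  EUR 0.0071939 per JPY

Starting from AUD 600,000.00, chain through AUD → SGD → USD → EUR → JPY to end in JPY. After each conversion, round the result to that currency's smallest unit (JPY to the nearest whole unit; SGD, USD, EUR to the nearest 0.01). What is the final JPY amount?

JPY 51,010,813

AUD 600,000.00 × 0.88935 = SGD 533,610.00
SGD 533,610.00 ÷ 1.4031 = USD 380,307.89
USD 380,307.89 × 0.96492 = EUR 366,966.69
EUR 366,966.69 ÷ 0.0071939 = JPY 51,010,813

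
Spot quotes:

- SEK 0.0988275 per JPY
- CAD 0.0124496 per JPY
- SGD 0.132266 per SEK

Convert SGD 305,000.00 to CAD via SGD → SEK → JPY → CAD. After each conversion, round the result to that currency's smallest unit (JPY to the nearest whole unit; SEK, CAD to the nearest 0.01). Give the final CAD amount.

SGD 305,000.00 ÷ 0.132266 = SEK 2,305,959.20
SEK 2,305,959.20 ÷ 0.0988275 = JPY 23,333,173
JPY 23,333,173 × 0.0124496 = CAD 290,488.67

CAD 290,488.67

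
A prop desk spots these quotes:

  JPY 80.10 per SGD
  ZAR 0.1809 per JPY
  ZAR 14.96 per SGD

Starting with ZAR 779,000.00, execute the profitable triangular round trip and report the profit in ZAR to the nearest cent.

Profit: ZAR 25,262.78

Profitable loop is ZAR → JPY → SGD → ZAR:
ZAR 779,000.00 ÷ 0.1809 = JPY 4,306,247
JPY 4,306,247 ÷ 80.10 = SGD 53,760.88
SGD 53,760.88 × 14.96 = ZAR 804,262.78
Profit = ZAR 804,262.78 − ZAR 779,000.00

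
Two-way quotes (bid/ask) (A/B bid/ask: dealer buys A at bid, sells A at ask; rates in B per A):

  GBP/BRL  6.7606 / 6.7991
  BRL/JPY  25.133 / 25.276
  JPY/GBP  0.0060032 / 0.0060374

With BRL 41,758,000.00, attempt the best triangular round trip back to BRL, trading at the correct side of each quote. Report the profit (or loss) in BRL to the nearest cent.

Net profit: BRL 836,357.79

Best loop BRL → JPY → GBP → BRL:
BRL 41,758,000.00 × 25.133 (sell BRL at bid) = JPY 1,049,503,814
JPY 1,049,503,814 × 0.0060032 (sell JPY at bid) = GBP 6,300,381.30
GBP 6,300,381.30 × 6.7606 (sell GBP at bid) = BRL 42,594,357.79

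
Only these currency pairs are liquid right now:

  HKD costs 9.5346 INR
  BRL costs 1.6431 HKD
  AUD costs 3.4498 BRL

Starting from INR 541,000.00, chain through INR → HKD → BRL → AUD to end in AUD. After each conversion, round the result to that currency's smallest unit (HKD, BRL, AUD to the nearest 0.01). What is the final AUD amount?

INR 541,000.00 ÷ 9.5346 = HKD 56,740.71
HKD 56,740.71 ÷ 1.6431 = BRL 34,532.72
BRL 34,532.72 ÷ 3.4498 = AUD 10,010.06

AUD 10,010.06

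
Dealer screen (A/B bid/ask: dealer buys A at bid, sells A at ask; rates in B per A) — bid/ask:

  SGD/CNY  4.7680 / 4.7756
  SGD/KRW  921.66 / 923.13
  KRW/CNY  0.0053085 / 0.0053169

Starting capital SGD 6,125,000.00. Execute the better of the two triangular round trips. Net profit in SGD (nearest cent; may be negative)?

Net profit: SGD 150,100.86

Best loop SGD → KRW → CNY → SGD:
SGD 6,125,000.00 × 921.66 (sell SGD at bid) = KRW 5,645,167,500
KRW 5,645,167,500 × 0.0053085 (sell KRW at bid) = CNY 29,967,371.67
CNY 29,967,371.67 ÷ 4.7756 (buy SGD at ask) = SGD 6,275,100.86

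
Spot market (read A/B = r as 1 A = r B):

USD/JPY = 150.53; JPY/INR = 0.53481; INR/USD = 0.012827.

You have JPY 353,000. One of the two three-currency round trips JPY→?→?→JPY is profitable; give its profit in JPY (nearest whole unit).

Profitable loop is JPY → INR → USD → JPY:
JPY 353,000 × 0.53481 = INR 188,787.93
INR 188,787.93 × 0.012827 = USD 2,421.58
USD 2,421.58 × 150.53 = JPY 364,521
Profit = JPY 364,521 − JPY 353,000

Profit: JPY 11,521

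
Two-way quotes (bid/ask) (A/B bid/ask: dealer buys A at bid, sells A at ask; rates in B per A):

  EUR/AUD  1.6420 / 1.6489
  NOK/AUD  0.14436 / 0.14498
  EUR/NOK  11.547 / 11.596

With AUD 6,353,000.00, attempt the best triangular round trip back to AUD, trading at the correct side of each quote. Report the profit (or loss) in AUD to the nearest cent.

Best loop AUD → EUR → NOK → AUD:
AUD 6,353,000.00 ÷ 1.6489 (buy EUR at ask) = EUR 3,852,871.61
EUR 3,852,871.61 × 11.547 (sell EUR at bid) = NOK 44,489,108.50
NOK 44,489,108.50 × 0.14436 (sell NOK at bid) = AUD 6,422,447.70

Net profit: AUD 69,447.70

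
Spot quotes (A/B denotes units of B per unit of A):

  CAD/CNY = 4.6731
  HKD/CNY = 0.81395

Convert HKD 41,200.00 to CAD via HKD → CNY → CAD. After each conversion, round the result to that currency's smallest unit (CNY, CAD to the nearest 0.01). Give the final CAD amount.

HKD 41,200.00 × 0.81395 = CNY 33,534.74
CNY 33,534.74 ÷ 4.6731 = CAD 7,176.12

CAD 7,176.12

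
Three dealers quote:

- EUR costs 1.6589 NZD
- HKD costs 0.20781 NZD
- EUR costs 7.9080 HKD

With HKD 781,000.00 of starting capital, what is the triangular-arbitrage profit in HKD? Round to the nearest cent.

Profit: HKD 7,384.61

Profitable loop is HKD → EUR → NZD → HKD:
HKD 781,000.00 ÷ 7.9080 = EUR 98,760.75
EUR 98,760.75 × 1.6589 = NZD 163,834.21
NZD 163,834.21 ÷ 0.20781 = HKD 788,384.61
Profit = HKD 788,384.61 − HKD 781,000.00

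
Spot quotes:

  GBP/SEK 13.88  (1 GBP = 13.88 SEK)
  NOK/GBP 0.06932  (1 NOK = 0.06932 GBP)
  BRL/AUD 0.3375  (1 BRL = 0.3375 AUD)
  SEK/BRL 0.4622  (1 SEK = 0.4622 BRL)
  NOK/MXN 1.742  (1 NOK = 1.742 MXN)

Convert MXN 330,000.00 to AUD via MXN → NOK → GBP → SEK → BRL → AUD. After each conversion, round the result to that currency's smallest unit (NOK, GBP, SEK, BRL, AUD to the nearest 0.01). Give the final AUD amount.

AUD 28,432.66

MXN 330,000.00 ÷ 1.742 = NOK 189,437.43
NOK 189,437.43 × 0.06932 = GBP 13,131.80
GBP 13,131.80 × 13.88 = SEK 182,269.38
SEK 182,269.38 × 0.4622 = BRL 84,244.91
BRL 84,244.91 × 0.3375 = AUD 28,432.66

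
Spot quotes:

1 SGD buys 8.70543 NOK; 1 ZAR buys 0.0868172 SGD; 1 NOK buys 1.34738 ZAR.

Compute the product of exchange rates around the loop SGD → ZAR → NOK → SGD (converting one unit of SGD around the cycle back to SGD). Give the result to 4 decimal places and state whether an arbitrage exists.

0.9820 (arbitrage exists)

Around SGD → ZAR → NOK → SGD: 1 ÷ 0.0868172 ÷ 1.34738 ÷ 8.70543 = 0.982005
Product < 1; profitable direction is SGD → NOK → ZAR → SGD.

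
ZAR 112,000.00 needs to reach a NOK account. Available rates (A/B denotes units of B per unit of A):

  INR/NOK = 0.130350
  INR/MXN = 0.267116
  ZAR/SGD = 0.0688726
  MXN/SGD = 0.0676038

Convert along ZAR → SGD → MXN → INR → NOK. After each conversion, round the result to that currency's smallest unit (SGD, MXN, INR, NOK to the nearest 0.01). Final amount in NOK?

ZAR 112,000.00 × 0.0688726 = SGD 7,713.73
SGD 7,713.73 ÷ 0.0676038 = MXN 114,102.02
MXN 114,102.02 ÷ 0.267116 = INR 427,162.81
INR 427,162.81 × 0.130350 = NOK 55,680.67

NOK 55,680.67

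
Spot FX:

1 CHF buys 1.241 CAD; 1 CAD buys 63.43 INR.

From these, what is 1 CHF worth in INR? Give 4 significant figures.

CHF/INR = 78.72

1 CHF × 1.241 = 1.241 CAD
1.241 CAD × 63.43 = 78.7166 INR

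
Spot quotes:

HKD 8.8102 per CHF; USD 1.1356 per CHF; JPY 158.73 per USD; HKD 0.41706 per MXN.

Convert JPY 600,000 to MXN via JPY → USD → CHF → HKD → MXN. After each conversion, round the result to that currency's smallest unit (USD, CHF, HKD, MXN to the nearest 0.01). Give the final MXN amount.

MXN 70,315.97

JPY 600,000 ÷ 158.73 = USD 3,780.00
USD 3,780.00 ÷ 1.1356 = CHF 3,328.64
CHF 3,328.64 × 8.8102 = HKD 29,325.98
HKD 29,325.98 ÷ 0.41706 = MXN 70,315.97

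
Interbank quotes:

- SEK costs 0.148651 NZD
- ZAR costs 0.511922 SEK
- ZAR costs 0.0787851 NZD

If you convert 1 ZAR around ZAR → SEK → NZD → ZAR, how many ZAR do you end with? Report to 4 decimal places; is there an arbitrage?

Around ZAR → SEK → NZD → ZAR: 1 × 0.511922 × 0.148651 ÷ 0.0787851 = 0.965890
Product < 1; profitable direction is ZAR → NZD → SEK → ZAR.

0.9659 (arbitrage exists)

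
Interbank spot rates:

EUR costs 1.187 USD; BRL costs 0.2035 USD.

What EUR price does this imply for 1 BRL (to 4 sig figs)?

1 BRL × 0.2035 = 0.2035 USD
0.2035 USD ÷ 1.187 = 0.171441 EUR

BRL/EUR = 0.1714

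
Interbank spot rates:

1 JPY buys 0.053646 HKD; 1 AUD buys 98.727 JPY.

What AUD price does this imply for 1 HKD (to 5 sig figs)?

HKD/AUD = 0.18881

1 HKD ÷ 0.053646 = 18.6407 JPY
18.6407 JPY ÷ 98.727 = 0.188811 AUD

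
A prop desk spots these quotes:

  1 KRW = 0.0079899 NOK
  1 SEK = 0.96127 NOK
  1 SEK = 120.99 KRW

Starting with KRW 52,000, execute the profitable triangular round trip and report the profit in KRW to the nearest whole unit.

Profit: KRW 294

Profitable loop is KRW → NOK → SEK → KRW:
KRW 52,000 × 0.0079899 = NOK 415.47
NOK 415.47 ÷ 0.96127 = SEK 432.21
SEK 432.21 × 120.99 = KRW 52,294
Profit = KRW 52,294 − KRW 52,000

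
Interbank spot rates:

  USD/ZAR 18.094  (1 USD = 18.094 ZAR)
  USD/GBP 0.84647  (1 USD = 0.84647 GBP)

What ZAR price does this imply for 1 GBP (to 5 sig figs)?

GBP/ZAR = 21.376

1 GBP ÷ 0.84647 = 1.18138 USD
1.18138 USD × 18.094 = 21.3758 ZAR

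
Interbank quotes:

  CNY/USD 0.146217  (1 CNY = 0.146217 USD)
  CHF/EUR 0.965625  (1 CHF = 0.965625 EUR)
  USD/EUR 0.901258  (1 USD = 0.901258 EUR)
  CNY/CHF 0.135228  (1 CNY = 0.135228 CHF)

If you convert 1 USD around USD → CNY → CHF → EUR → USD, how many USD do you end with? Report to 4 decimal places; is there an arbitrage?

Around USD → CNY → CHF → EUR → USD: 1 ÷ 0.146217 × 0.135228 × 0.965625 ÷ 0.901258 = 0.990896
Product < 1; profitable direction is USD → EUR → CHF → CNY → USD.

0.9909 (arbitrage exists)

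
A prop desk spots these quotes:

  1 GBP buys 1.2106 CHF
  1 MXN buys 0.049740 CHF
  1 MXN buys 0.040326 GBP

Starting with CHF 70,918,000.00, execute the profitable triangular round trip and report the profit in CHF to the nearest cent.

Profitable loop is CHF → GBP → MXN → CHF:
CHF 70,918,000.00 ÷ 1.2106 = GBP 58,580,868.99
GBP 58,580,868.99 ÷ 0.040326 = MXN 1,452,682,363.50
MXN 1,452,682,363.50 × 0.049740 = CHF 72,256,420.76
Profit = CHF 72,256,420.76 − CHF 70,918,000.00

Profit: CHF 1,338,420.76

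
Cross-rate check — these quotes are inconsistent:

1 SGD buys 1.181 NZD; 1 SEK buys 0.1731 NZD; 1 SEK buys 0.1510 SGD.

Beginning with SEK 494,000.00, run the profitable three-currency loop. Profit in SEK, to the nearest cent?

Profit: SEK 14,928.45

Profitable loop is SEK → SGD → NZD → SEK:
SEK 494,000.00 × 0.1510 = SGD 74,594.00
SGD 74,594.00 × 1.181 = NZD 88,095.51
NZD 88,095.51 ÷ 0.1731 = SEK 508,928.45
Profit = SEK 508,928.45 − SEK 494,000.00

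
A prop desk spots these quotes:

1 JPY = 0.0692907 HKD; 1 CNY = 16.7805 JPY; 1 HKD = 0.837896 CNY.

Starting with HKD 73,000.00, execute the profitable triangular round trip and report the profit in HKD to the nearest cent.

Profit: HKD 1,929.51

Profitable loop is HKD → JPY → CNY → HKD:
HKD 73,000.00 ÷ 0.0692907 = JPY 1,053,532
JPY 1,053,532 ÷ 16.7805 = CNY 62,783.14
CNY 62,783.14 ÷ 0.837896 = HKD 74,929.51
Profit = HKD 74,929.51 − HKD 73,000.00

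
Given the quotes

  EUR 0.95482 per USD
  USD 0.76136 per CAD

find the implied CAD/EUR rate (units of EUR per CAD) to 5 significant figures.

CAD/EUR = 0.72696

1 CAD × 0.76136 = 0.76136 USD
0.76136 USD × 0.95482 = 0.726962 EUR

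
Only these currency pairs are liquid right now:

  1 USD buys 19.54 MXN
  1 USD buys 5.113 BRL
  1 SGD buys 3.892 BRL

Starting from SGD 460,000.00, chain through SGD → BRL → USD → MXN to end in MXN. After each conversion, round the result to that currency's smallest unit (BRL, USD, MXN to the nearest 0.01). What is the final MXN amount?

MXN 6,841,942.72

SGD 460,000.00 × 3.892 = BRL 1,790,320.00
BRL 1,790,320.00 ÷ 5.113 = USD 350,150.60
USD 350,150.60 × 19.54 = MXN 6,841,942.72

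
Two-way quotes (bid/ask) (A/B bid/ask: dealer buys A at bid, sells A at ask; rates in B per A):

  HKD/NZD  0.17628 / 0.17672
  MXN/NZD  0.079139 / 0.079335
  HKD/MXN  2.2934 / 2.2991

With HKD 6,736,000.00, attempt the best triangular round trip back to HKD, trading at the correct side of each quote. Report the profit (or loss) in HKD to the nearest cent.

Best loop HKD → MXN → NZD → HKD:
HKD 6,736,000.00 × 2.2934 (sell HKD at bid) = MXN 15,448,342.40
MXN 15,448,342.40 × 0.079139 (sell MXN at bid) = NZD 1,222,566.37
NZD 1,222,566.37 ÷ 0.17672 (buy HKD at ask) = HKD 6,918,098.51

Net profit: HKD 182,098.51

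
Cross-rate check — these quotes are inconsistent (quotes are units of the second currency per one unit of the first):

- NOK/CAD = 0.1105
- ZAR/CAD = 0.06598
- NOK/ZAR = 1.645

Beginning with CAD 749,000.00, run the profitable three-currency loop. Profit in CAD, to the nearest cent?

Profit: CAD 13,545.71

Profitable loop is CAD → ZAR → NOK → CAD:
CAD 749,000.00 ÷ 0.06598 = ZAR 11,351,924.83
ZAR 11,351,924.83 ÷ 1.645 = NOK 6,900,866.16
NOK 6,900,866.16 × 0.1105 = CAD 762,545.71
Profit = CAD 762,545.71 − CAD 749,000.00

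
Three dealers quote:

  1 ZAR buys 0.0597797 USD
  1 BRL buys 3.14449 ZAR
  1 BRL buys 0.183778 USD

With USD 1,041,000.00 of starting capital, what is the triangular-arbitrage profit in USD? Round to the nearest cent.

Profitable loop is USD → BRL → ZAR → USD:
USD 1,041,000.00 ÷ 0.183778 = BRL 5,664,442.97
BRL 5,664,442.97 × 3.14449 = ZAR 17,811,784.27
ZAR 17,811,784.27 × 0.0597797 = USD 1,064,783.12
Profit = USD 1,064,783.12 − USD 1,041,000.00

Profit: USD 23,783.12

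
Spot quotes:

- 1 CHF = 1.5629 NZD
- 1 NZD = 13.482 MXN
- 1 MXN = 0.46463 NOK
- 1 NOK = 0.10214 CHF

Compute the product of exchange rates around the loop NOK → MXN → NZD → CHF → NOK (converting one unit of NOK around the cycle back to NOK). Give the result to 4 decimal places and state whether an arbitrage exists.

1.0000 (no arbitrage)

Around NOK → MXN → NZD → CHF → NOK: 1 ÷ 0.46463 ÷ 13.482 ÷ 1.5629 ÷ 0.10214 = 1.000026
Product ≈ 1 (deviation 0.003%, within rounding noise).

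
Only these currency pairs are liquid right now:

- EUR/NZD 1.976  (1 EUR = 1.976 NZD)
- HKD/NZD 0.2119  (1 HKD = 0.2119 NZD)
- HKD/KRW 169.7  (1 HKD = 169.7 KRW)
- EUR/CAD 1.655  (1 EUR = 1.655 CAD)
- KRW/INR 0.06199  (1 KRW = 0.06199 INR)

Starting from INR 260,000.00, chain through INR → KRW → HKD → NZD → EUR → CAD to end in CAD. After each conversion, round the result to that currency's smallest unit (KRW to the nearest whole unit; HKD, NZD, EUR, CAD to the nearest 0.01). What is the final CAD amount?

INR 260,000.00 ÷ 0.06199 = KRW 4,194,225
KRW 4,194,225 ÷ 169.7 = HKD 24,715.53
HKD 24,715.53 × 0.2119 = NZD 5,237.22
NZD 5,237.22 ÷ 1.976 = EUR 2,650.41
EUR 2,650.41 × 1.655 = CAD 4,386.43

CAD 4,386.43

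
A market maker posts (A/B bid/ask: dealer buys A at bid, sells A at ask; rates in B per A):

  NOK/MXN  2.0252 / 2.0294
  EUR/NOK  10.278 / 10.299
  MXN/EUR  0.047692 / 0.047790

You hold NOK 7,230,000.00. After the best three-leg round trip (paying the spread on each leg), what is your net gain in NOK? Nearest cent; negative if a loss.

Best loop NOK → EUR → MXN → NOK:
NOK 7,230,000.00 ÷ 10.299 (buy EUR at ask) = EUR 702,009.90
EUR 702,009.90 ÷ 0.047790 (buy MXN at ask) = MXN 14,689,472.77
MXN 14,689,472.77 ÷ 2.0294 (buy NOK at ask) = NOK 7,238,332.89

Net profit: NOK 8,332.89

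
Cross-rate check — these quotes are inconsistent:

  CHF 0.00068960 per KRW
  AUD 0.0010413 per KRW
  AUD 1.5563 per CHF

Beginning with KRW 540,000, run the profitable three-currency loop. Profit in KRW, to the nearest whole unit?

Profit: KRW 16,555

Profitable loop is KRW → CHF → AUD → KRW:
KRW 540,000 × 0.00068960 = CHF 372.38
CHF 372.38 × 1.5563 = AUD 579.54
AUD 579.54 ÷ 0.0010413 = KRW 556,555
Profit = KRW 556,555 − KRW 540,000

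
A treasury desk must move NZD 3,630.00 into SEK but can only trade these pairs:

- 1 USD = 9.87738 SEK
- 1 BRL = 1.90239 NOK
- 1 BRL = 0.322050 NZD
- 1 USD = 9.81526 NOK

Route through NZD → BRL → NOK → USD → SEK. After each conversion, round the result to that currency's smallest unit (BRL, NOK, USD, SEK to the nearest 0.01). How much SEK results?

SEK 21,578.62

NZD 3,630.00 ÷ 0.322050 = BRL 11,271.54
BRL 11,271.54 × 1.90239 = NOK 21,442.86
NOK 21,442.86 ÷ 9.81526 = USD 2,184.65
USD 2,184.65 × 9.87738 = SEK 21,578.62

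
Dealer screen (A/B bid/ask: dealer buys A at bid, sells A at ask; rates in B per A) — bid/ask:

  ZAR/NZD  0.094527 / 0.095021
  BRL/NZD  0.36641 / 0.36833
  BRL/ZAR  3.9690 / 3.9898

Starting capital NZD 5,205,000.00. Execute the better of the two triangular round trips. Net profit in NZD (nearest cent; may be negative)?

Best loop NZD → BRL → ZAR → NZD:
NZD 5,205,000.00 ÷ 0.36833 (buy BRL at ask) = BRL 14,131,349.60
BRL 14,131,349.60 × 3.9690 (sell BRL at bid) = ZAR 56,087,326.58
ZAR 56,087,326.58 × 0.094527 (sell ZAR at bid) = NZD 5,301,766.72

Net profit: NZD 96,766.72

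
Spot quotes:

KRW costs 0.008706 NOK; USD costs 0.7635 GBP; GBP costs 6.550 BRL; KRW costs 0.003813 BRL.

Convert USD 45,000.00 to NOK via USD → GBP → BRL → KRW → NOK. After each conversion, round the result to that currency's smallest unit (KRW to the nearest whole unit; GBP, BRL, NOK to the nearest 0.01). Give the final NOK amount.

USD 45,000.00 × 0.7635 = GBP 34,357.50
GBP 34,357.50 × 6.550 = BRL 225,041.62
BRL 225,041.62 ÷ 0.003813 = KRW 59,019,570
KRW 59,019,570 × 0.008706 = NOK 513,824.38

NOK 513,824.38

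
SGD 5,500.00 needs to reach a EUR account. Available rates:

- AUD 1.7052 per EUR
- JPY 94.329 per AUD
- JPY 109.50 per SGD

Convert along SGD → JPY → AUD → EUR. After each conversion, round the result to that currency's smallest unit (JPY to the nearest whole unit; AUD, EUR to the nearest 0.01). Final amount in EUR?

EUR 3,744.18

SGD 5,500.00 × 109.50 = JPY 602,250
JPY 602,250 ÷ 94.329 = AUD 6,384.57
AUD 6,384.57 ÷ 1.7052 = EUR 3,744.18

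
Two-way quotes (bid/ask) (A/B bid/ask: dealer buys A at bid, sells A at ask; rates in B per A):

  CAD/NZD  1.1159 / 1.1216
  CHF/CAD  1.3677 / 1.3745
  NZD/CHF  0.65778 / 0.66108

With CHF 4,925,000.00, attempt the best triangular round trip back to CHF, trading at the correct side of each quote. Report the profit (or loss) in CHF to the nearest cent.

Best loop CHF → CAD → NZD → CHF:
CHF 4,925,000.00 × 1.3677 (sell CHF at bid) = CAD 6,735,922.50
CAD 6,735,922.50 × 1.1159 (sell CAD at bid) = NZD 7,516,615.92
NZD 7,516,615.92 × 0.65778 (sell NZD at bid) = CHF 4,944,279.62

Net profit: CHF 19,279.62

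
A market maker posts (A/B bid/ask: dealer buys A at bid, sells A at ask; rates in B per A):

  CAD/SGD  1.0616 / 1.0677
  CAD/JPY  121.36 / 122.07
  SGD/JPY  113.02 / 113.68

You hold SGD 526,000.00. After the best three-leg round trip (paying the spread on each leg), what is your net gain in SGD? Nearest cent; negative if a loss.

Best loop SGD → CAD → JPY → SGD:
SGD 526,000.00 ÷ 1.0677 (buy CAD at ask) = CAD 492,647.75
CAD 492,647.75 × 121.36 (sell CAD at bid) = JPY 59,787,731
JPY 59,787,731 ÷ 113.68 (buy SGD at ask) = SGD 525,930.07

Net result: SGD -69.93 (no profitable arbitrage after spreads)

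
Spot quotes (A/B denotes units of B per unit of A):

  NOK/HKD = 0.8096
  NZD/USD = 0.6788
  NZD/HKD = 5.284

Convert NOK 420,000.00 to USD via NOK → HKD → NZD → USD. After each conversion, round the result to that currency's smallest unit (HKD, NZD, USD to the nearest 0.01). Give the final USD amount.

NOK 420,000.00 × 0.8096 = HKD 340,032.00
HKD 340,032.00 ÷ 5.284 = NZD 64,351.25
NZD 64,351.25 × 0.6788 = USD 43,681.63

USD 43,681.63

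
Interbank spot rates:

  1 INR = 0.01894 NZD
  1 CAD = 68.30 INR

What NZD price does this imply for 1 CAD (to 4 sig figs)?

CAD/NZD = 1.294

1 CAD × 68.30 = 68.3 INR
68.3 INR × 0.01894 = 1.2936 NZD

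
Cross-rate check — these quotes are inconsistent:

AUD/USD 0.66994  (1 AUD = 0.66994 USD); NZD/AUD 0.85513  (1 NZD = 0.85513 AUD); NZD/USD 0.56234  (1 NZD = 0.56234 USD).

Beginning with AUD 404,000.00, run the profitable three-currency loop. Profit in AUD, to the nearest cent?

Profit: AUD 7,576.38

Profitable loop is AUD → USD → NZD → AUD:
AUD 404,000.00 × 0.66994 = USD 270,655.76
USD 270,655.76 ÷ 0.56234 = NZD 481,302.70
NZD 481,302.70 × 0.85513 = AUD 411,576.38
Profit = AUD 411,576.38 − AUD 404,000.00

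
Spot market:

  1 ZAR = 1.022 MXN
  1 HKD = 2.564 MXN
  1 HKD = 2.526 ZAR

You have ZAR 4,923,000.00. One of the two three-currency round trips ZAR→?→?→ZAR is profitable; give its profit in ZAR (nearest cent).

Profitable loop is ZAR → MXN → HKD → ZAR:
ZAR 4,923,000.00 × 1.022 = MXN 5,031,306.00
MXN 5,031,306.00 ÷ 2.564 = HKD 1,962,287.83
HKD 1,962,287.83 × 2.526 = ZAR 4,956,739.06
Profit = ZAR 4,956,739.06 − ZAR 4,923,000.00

Profit: ZAR 33,739.06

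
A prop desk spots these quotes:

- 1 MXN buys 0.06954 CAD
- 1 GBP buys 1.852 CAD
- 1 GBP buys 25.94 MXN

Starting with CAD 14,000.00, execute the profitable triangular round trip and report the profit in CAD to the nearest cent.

Profitable loop is CAD → MXN → GBP → CAD:
CAD 14,000.00 ÷ 0.06954 = MXN 201,322.98
MXN 201,322.98 ÷ 25.94 = GBP 7,761.10
GBP 7,761.10 × 1.852 = CAD 14,373.56
Profit = CAD 14,373.56 − CAD 14,000.00

Profit: CAD 373.56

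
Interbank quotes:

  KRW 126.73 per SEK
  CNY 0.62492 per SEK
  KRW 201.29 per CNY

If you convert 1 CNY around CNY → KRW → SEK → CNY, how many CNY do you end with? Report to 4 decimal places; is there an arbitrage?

0.9926 (arbitrage exists)

Around CNY → KRW → SEK → CNY: 1 × 201.29 ÷ 126.73 × 0.62492 = 0.992584
Product < 1; profitable direction is CNY → SEK → KRW → CNY.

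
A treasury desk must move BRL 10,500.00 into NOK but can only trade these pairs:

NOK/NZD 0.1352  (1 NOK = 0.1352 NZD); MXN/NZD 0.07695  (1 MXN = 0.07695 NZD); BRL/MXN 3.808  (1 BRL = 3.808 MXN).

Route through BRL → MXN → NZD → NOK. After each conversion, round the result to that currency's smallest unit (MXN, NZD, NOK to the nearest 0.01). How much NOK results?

BRL 10,500.00 × 3.808 = MXN 39,984.00
MXN 39,984.00 × 0.07695 = NZD 3,076.77
NZD 3,076.77 ÷ 0.1352 = NOK 22,757.17

NOK 22,757.17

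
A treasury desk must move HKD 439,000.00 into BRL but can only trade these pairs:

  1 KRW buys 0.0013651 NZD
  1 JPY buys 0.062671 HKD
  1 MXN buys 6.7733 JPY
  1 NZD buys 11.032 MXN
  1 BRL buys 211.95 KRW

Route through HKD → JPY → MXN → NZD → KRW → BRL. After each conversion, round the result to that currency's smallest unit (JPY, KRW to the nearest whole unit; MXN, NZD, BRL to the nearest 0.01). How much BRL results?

HKD 439,000.00 ÷ 0.062671 = JPY 7,004,835
JPY 7,004,835 ÷ 6.7733 = MXN 1,034,183.49
MXN 1,034,183.49 ÷ 11.032 = NZD 93,743.97
NZD 93,743.97 ÷ 0.0013651 = KRW 68,671,870
KRW 68,671,870 ÷ 211.95 = BRL 324,000.33

BRL 324,000.33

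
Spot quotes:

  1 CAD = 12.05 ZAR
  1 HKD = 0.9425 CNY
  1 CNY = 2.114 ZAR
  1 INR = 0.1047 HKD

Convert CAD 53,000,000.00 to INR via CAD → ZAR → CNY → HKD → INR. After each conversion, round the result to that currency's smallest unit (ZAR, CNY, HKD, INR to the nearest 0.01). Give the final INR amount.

INR 3,061,469,188.83

CAD 53,000,000.00 × 12.05 = ZAR 638,650,000.00
ZAR 638,650,000.00 ÷ 2.114 = CNY 302,105,014.19
CNY 302,105,014.19 ÷ 0.9425 = HKD 320,535,824.07
HKD 320,535,824.07 ÷ 0.1047 = INR 3,061,469,188.83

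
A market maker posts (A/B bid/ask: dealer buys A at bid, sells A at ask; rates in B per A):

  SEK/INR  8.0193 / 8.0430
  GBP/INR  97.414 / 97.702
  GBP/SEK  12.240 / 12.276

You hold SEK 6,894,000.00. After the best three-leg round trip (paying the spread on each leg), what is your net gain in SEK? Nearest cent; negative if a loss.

Best loop SEK → INR → GBP → SEK:
SEK 6,894,000.00 × 8.0193 (sell SEK at bid) = INR 55,285,054.20
INR 55,285,054.20 ÷ 97.702 (buy GBP at ask) = GBP 565,853.86
GBP 565,853.86 × 12.240 (sell GBP at bid) = SEK 6,926,051.29

Net profit: SEK 32,051.29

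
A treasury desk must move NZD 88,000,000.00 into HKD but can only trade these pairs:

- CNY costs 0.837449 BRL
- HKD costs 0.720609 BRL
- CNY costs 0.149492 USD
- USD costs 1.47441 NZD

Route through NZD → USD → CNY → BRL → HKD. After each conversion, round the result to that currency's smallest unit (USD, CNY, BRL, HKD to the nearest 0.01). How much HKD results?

NZD 88,000,000.00 ÷ 1.47441 = USD 59,684,890.91
USD 59,684,890.91 ÷ 0.149492 = CNY 399,251,404.16
CNY 399,251,404.16 × 0.837449 = BRL 334,352,689.16
BRL 334,352,689.16 ÷ 0.720609 = HKD 463,986,279.88

HKD 463,986,279.88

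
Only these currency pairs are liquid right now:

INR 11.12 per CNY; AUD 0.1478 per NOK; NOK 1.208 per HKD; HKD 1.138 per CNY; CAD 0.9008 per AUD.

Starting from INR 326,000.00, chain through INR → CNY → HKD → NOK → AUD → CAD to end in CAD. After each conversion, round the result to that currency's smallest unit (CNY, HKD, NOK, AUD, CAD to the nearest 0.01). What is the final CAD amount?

CAD 5,365.68

INR 326,000.00 ÷ 11.12 = CNY 29,316.55
CNY 29,316.55 × 1.138 = HKD 33,362.23
HKD 33,362.23 × 1.208 = NOK 40,301.57
NOK 40,301.57 × 0.1478 = AUD 5,956.57
AUD 5,956.57 × 0.9008 = CAD 5,365.68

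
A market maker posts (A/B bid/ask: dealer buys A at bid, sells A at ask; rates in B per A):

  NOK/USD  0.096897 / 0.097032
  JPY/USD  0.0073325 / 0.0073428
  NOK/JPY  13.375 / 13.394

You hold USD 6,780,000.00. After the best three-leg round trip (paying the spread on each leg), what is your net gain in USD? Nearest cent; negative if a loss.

Net profit: USD 72,681.91

Best loop USD → NOK → JPY → USD:
USD 6,780,000.00 ÷ 0.097032 (buy NOK at ask) = NOK 69,873,856.05
NOK 69,873,856.05 × 13.375 (sell NOK at bid) = JPY 934,562,825
JPY 934,562,825 × 0.0073325 (sell JPY at bid) = USD 6,852,681.91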